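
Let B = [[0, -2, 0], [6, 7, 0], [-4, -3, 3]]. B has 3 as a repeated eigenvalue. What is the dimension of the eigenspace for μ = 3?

1

B − 3I = [[-3, -2, 0], [6, 4, 0], [-4, -3, 0]].
This matrix has rank 2, so its null space has dimension 3 − 2 = 1.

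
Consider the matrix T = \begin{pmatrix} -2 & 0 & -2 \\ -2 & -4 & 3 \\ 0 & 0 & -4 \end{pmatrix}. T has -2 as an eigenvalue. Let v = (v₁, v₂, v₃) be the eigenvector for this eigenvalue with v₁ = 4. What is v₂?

-4

T + 2I = [[0, 0, -2], [-2, -2, 3], [0, 0, -2]].
Solving (T + 2I)v = 0 gives the eigenspace spanned by (4, -4, 0).
With v₁ = 4, v = (4, -4, 0), so v₂ = -4.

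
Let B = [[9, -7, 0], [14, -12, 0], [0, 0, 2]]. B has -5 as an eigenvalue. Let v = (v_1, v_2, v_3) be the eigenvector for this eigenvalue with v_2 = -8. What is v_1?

-4

B + 5I = [[14, -7, 0], [14, -7, 0], [0, 0, 7]].
Solving (B + 5I)v = 0 gives the eigenspace spanned by (-4, -8, 0).
With v_2 = -8, v = (-4, -8, 0), so v_1 = -4.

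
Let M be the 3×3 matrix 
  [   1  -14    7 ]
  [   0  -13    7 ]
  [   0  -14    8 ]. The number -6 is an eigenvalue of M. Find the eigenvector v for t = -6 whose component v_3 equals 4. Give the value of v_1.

4

M + 6I = [[7, -14, 7], [0, -7, 7], [0, -14, 14]].
Solving (M + 6I)v = 0 gives the eigenspace spanned by (4, 4, 4).
With v_3 = 4, v = (4, 4, 4), so v_1 = 4.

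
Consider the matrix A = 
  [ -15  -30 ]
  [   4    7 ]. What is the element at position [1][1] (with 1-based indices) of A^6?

90105

Characteristic polynomial: r^2 + 8r + 15 = (r + 3)(r + 5), so the eigenvalues are -5, -3.
r=-5: eigenvector (-3, 1).
r=-3: eigenvector (-5, 2).
P = [[-3, -5], [1, 2]], D = diag(-5, -3), P⁻¹ = [[-2, -5], [1, 3]].
A⁶ = P·diag(15625, 729)·P⁻¹ = [[90105, 223440], [-29792, -73751]].
The requested entry is 90105.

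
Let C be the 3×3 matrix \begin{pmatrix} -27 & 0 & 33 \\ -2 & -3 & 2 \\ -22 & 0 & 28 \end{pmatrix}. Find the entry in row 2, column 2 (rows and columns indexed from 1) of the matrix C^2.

9

Characteristic polynomial: t^3 + 2t^2 - 33t - 90 = (t - 6)(t + 3)(t + 5), so the eigenvalues are -5, -3, 6.
t=6: eigenvector (-1, 0, -1).
t=-3: eigenvector (0, 1, 0).
t=-5: eigenvector (3, 1, 2).
P = [[-1, 0, 3], [0, 1, 1], [-1, 0, 2]], D = diag(6, -3, -5), P⁻¹ = [[2, 0, -3], [-1, 1, 1], [1, 0, -1]].
C² = P·diag(36, 9, 25)·P⁻¹ = [[3, 0, 33], [16, 9, -16], [-22, 0, 58]].
The requested entry is 9.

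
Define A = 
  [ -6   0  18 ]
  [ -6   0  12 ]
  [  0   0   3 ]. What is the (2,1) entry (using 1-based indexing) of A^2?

Characteristic polynomial: t^3 + 3t^2 - 18t = t(t - 3)(t + 6), so the eigenvalues are -6, 0, 3.
t=0: eigenvector (0, -1, 0).
t=-6: eigenvector (1, 1, 0).
t=3: eigenvector (2, 0, 1).
P = [[0, 1, 2], [-1, 1, 0], [0, 0, 1]], D = diag(0, -6, 3), P⁻¹ = [[1, -1, -2], [1, 0, -2], [0, 0, 1]].
A² = P·diag(0, 36, 9)·P⁻¹ = [[36, 0, -54], [36, 0, -72], [0, 0, 9]].
The requested entry is 36.

36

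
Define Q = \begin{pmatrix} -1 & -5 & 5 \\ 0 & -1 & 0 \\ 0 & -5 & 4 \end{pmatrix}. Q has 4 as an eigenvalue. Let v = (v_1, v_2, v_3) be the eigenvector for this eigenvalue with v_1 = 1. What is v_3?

1

Q − 4I = [[-5, -5, 5], [0, -5, 0], [0, -5, 0]].
Solving (Q − 4I)v = 0 gives the eigenspace spanned by (1, 0, 1).
With v_1 = 1, v = (1, 0, 1), so v_3 = 1.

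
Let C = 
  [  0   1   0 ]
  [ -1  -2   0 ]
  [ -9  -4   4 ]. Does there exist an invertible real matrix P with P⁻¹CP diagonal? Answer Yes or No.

Characteristic polynomial: p(μ) = μ^3 - 2μ^2 - 7μ - 4 = (μ - 4)(μ + 1)^2.
μ = -1 has algebraic multiplicity 2; rank(C + 1I) = 2, so geometric multiplicity = 1.
Geometric multiplicity < algebraic multiplicity, so C is not diagonalizable.

No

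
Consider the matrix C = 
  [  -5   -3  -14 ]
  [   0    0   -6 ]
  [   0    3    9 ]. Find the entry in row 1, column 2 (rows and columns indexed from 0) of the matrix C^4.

-2430

Characteristic polynomial: t^3 - 4t^2 - 27t + 90 = (t - 6)(t - 3)(t + 5), so the eigenvalues are -5, 3, 6.
t=3: eigenvector (-1, -2, 1).
t=6: eigenvector (-1, -1, 1).
t=-5: eigenvector (1, 0, 0).
P = [[-1, -1, 1], [-2, -1, 0], [1, 1, 0]], D = diag(3, 6, -5), P⁻¹ = [[0, -1, -1], [0, 1, 2], [1, 0, 1]].
C⁴ = P·diag(81, 1296, 625)·P⁻¹ = [[625, -1215, -1886], [0, -1134, -2430], [0, 1215, 2511]].
The requested entry is -2430.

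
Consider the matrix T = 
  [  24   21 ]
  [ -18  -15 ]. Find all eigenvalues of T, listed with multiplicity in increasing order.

3, 6

Characteristic polynomial: p(s) = s^2 - 9s + 18 = (s - 6)(s - 3).
Roots (with multiplicity): 3, 6.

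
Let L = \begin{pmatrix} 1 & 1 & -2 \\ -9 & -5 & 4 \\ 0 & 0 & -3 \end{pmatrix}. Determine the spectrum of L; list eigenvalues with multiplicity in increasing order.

Characteristic polynomial: p(λ) = λ^3 + 7λ^2 + 16λ + 12 = (λ + 2)^2(λ + 3).
Roots (with multiplicity): -3, -2, -2.

-3, -2, -2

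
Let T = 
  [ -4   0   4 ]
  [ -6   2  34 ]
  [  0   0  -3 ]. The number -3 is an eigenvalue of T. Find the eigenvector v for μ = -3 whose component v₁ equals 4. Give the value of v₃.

1

T + 3I = [[-1, 0, 4], [-6, 5, 34], [0, 0, 0]].
Solving (T + 3I)v = 0 gives the eigenspace spanned by (4, -2, 1).
With v₁ = 4, v = (4, -2, 1), so v₃ = 1.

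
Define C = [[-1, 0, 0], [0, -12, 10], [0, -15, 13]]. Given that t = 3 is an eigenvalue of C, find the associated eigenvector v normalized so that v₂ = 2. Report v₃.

3

C − 3I = [[-4, 0, 0], [0, -15, 10], [0, -15, 10]].
Solving (C − 3I)v = 0 gives the eigenspace spanned by (0, 2, 3).
With v₂ = 2, v = (0, 2, 3), so v₃ = 3.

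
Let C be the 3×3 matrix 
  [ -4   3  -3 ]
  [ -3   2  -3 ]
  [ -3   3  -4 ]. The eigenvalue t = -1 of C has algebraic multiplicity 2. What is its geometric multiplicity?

C + 1I = [[-3, 3, -3], [-3, 3, -3], [-3, 3, -3]].
This matrix has rank 1, so its null space has dimension 3 − 1 = 2.

2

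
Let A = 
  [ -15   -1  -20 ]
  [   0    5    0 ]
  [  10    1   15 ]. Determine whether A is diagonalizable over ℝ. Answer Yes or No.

No

Characteristic polynomial: p(μ) = μ^3 - 5μ^2 - 25μ + 125 = (μ - 5)^2(μ + 5).
μ = 5 has algebraic multiplicity 2; rank(A − 5I) = 2, so geometric multiplicity = 1.
Geometric multiplicity < algebraic multiplicity, so A is not diagonalizable.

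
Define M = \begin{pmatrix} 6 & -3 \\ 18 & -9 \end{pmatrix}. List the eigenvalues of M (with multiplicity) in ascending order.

-3, 0

Characteristic polynomial: p(λ) = λ^2 + 3λ = λ(λ + 3).
Roots (with multiplicity): -3, 0.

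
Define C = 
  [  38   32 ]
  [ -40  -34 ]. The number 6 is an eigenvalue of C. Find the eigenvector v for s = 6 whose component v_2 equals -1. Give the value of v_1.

C − 6I = [[32, 32], [-40, -40]].
Solving (C − 6I)v = 0 gives the eigenspace spanned by (1, -1).
With v_2 = -1, v = (1, -1), so v_1 = 1.

1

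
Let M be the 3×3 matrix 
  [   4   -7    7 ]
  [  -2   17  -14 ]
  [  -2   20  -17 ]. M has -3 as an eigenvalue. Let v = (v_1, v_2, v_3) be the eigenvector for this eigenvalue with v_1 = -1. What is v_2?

M + 3I = [[7, -7, 7], [-2, 20, -14], [-2, 20, -14]].
Solving (M + 3I)v = 0 gives the eigenspace spanned by (-1, 2, 3).
With v_1 = -1, v = (-1, 2, 3), so v_2 = 2.

2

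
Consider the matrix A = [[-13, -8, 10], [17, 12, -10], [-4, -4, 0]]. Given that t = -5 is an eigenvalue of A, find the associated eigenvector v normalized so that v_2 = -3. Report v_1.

A + 5I = [[-8, -8, 10], [17, 17, -10], [-4, -4, 5]].
Solving (A + 5I)v = 0 gives the eigenspace spanned by (3, -3, 0).
With v_2 = -3, v = (3, -3, 0), so v_1 = 3.

3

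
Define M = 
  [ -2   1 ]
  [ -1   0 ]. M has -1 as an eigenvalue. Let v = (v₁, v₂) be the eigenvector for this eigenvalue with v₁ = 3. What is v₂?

M + 1I = [[-1, 1], [-1, 1]].
Solving (M + 1I)v = 0 gives the eigenspace spanned by (3, 3).
With v₁ = 3, v = (3, 3), so v₂ = 3.

3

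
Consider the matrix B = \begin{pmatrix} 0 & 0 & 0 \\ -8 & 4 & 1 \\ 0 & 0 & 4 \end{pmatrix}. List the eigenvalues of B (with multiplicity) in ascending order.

Characteristic polynomial: p(s) = s^3 - 8s^2 + 16s = s(s - 4)^2.
Roots (with multiplicity): 0, 4, 4.

0, 4, 4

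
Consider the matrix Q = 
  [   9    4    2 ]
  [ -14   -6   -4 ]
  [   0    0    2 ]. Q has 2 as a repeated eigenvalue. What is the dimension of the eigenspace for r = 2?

2

Q − 2I = [[7, 4, 2], [-14, -8, -4], [0, 0, 0]].
This matrix has rank 1, so its null space has dimension 3 − 1 = 2.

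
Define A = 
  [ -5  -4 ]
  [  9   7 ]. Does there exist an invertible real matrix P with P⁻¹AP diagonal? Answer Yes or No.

No

Characteristic polynomial: p(s) = s^2 - 2s + 1 = (s - 1)^2.
s = 1 has algebraic multiplicity 2; rank(A − 1I) = 1, so geometric multiplicity = 1.
Geometric multiplicity < algebraic multiplicity, so A is not diagonalizable.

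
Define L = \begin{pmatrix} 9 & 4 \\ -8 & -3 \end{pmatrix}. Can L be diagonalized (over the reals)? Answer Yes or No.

Yes

Characteristic polynomial: p(s) = s^2 - 6s + 5 = (s - 5)(s - 1).
All 2 eigenvalues are distinct, so L is diagonalizable.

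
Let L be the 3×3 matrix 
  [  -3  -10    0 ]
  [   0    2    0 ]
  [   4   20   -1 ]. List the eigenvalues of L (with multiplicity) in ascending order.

-3, -1, 2

Characteristic polynomial: p(t) = t^3 + 2t^2 - 5t - 6 = (t - 2)(t + 1)(t + 3).
Roots (with multiplicity): -3, -1, 2.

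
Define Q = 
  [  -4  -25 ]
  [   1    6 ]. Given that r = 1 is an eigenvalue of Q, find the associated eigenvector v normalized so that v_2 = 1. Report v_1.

Q − 1I = [[-5, -25], [1, 5]].
Solving (Q − 1I)v = 0 gives the eigenspace spanned by (-5, 1).
With v_2 = 1, v = (-5, 1), so v_1 = -5.

-5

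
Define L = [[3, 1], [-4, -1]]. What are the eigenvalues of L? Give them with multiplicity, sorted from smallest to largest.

Characteristic polynomial: p(μ) = μ^2 - 2μ + 1 = (μ - 1)^2.
Roots (with multiplicity): 1, 1.

1, 1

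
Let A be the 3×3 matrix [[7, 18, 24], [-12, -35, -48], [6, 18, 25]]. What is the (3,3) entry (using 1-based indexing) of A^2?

Characteristic polynomial: r^3 + 3r^2 - 9r + 5 = (r - 1)^2(r + 5), so the eigenvalues are -5, 1, 1.
r=1: eigenvector (2, -2, 1).
r=1: eigenvector (-3, 1, 0).
r=-5: eigenvector (-1, 2, -1).
P = [[2, -3, -1], [-2, 1, 2], [1, 0, -1]], D = diag(1, 1, -5), P⁻¹ = [[1, 3, 5], [0, 1, 2], [1, 3, 4]].
A² = P·diag(1, 1, 25)·P⁻¹ = [[-23, -72, -96], [48, 145, 192], [-24, -72, -95]].
The requested entry is -95.

-95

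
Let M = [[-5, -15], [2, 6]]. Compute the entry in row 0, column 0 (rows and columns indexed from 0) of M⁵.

-5

Characteristic polynomial: r^2 - r = r(r - 1), so the eigenvalues are 0, 1.
r=0: eigenvector (-3, 1).
r=1: eigenvector (-5, 2).
P = [[-3, -5], [1, 2]], D = diag(0, 1), P⁻¹ = [[-2, -5], [1, 3]].
M⁵ = P·diag(0, 1)·P⁻¹ = [[-5, -15], [2, 6]].
The requested entry is -5.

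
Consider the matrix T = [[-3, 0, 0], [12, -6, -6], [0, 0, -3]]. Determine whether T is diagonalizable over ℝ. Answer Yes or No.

Characteristic polynomial: p(λ) = λ^3 + 12λ^2 + 45λ + 54 = (λ + 3)^2(λ + 6).
λ = -3 has algebraic multiplicity 2; rank(T + 3I) = 1, so geometric multiplicity = 2.
Every eigenvalue has geometric = algebraic multiplicity, so T is diagonalizable.

Yes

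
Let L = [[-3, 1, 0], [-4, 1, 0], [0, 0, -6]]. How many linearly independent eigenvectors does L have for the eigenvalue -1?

L + 1I = [[-2, 1, 0], [-4, 2, 0], [0, 0, -5]].
This matrix has rank 2, so its null space has dimension 3 − 2 = 1.

1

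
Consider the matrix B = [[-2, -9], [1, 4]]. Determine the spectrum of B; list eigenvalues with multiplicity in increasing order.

Characteristic polynomial: p(λ) = λ^2 - 2λ + 1 = (λ - 1)^2.
Roots (with multiplicity): 1, 1.

1, 1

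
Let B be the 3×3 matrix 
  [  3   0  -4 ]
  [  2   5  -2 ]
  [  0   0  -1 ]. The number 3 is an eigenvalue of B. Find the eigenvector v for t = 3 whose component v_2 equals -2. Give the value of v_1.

B − 3I = [[0, 0, -4], [2, 2, -2], [0, 0, -4]].
Solving (B − 3I)v = 0 gives the eigenspace spanned by (2, -2, 0).
With v_2 = -2, v = (2, -2, 0), so v_1 = 2.

2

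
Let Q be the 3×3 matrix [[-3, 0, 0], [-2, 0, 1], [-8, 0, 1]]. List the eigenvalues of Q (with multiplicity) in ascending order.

Characteristic polynomial: p(t) = t^3 + 2t^2 - 3t = t(t - 1)(t + 3).
Roots (with multiplicity): -3, 0, 1.

-3, 0, 1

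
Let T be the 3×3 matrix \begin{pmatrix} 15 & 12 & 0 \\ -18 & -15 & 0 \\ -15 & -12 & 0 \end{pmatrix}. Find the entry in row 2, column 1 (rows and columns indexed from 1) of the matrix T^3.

-162

Characteristic polynomial: s^3 - 9s = s(s - 3)(s + 3), so the eigenvalues are -3, 0, 3.
s=-3: eigenvector (-2, 3, 2).
s=3: eigenvector (1, -1, -1).
s=0: eigenvector (0, 0, 1).
P = [[-2, 1, 0], [3, -1, 0], [2, -1, 1]], D = diag(-3, 3, 0), P⁻¹ = [[1, 1, 0], [3, 2, 0], [1, 0, 1]].
T³ = P·diag(-27, 27, 0)·P⁻¹ = [[135, 108, 0], [-162, -135, 0], [-135, -108, 0]].
The requested entry is -162.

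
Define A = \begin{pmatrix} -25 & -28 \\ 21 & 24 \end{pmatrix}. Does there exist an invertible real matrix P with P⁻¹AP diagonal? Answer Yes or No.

Yes

Characteristic polynomial: p(s) = s^2 + s - 12 = (s - 3)(s + 4).
All 2 eigenvalues are distinct, so A is diagonalizable.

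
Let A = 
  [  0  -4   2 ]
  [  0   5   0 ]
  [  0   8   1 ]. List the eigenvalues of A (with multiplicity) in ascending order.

0, 1, 5

Characteristic polynomial: p(λ) = λ^3 - 6λ^2 + 5λ = λ(λ - 5)(λ - 1).
Roots (with multiplicity): 0, 1, 5.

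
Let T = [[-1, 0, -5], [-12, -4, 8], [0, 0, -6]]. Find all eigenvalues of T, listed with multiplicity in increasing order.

-6, -4, -1

Characteristic polynomial: p(s) = s^3 + 11s^2 + 34s + 24 = (s + 1)(s + 4)(s + 6).
Roots (with multiplicity): -6, -4, -1.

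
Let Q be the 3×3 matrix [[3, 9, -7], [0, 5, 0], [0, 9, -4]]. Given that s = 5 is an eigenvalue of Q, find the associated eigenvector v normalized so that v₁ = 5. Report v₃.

Q − 5I = [[-2, 9, -7], [0, 0, 0], [0, 9, -9]].
Solving (Q − 5I)v = 0 gives the eigenspace spanned by (5, 5, 5).
With v₁ = 5, v = (5, 5, 5), so v₃ = 5.

5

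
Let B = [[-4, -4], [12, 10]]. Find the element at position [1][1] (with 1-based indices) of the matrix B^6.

-12032

Characteristic polynomial: t^2 - 6t + 8 = (t - 4)(t - 2), so the eigenvalues are 2, 4.
t=4: eigenvector (1, -2).
t=2: eigenvector (2, -3).
P = [[1, 2], [-2, -3]], D = diag(4, 2), P⁻¹ = [[-3, -2], [2, 1]].
B⁶ = P·diag(4096, 64)·P⁻¹ = [[-12032, -8064], [24192, 16192]].
The requested entry is -12032.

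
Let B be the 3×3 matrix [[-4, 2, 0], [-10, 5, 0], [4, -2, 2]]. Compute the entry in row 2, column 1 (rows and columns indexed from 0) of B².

Characteristic polynomial: μ^3 - 3μ^2 + 2μ = μ(μ - 2)(μ - 1), so the eigenvalues are 0, 1, 2.
μ=0: eigenvector (1, 2, 0).
μ=1: eigenvector (2, 5, 2).
μ=2: eigenvector (0, 0, 1).
P = [[1, 2, 0], [2, 5, 0], [0, 2, 1]], D = diag(0, 1, 2), P⁻¹ = [[5, -2, 0], [-2, 1, 0], [4, -2, 1]].
B² = P·diag(0, 1, 4)·P⁻¹ = [[-4, 2, 0], [-10, 5, 0], [12, -6, 4]].
The requested entry is -6.

-6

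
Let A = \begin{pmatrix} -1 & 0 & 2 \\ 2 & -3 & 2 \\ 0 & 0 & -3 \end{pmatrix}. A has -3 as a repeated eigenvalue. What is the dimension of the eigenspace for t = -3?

2

A + 3I = [[2, 0, 2], [2, 0, 2], [0, 0, 0]].
This matrix has rank 1, so its null space has dimension 3 − 1 = 2.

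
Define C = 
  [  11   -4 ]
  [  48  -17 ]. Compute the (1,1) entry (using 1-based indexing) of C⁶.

-46871

Characteristic polynomial: t^2 + 6t + 5 = (t + 1)(t + 5), so the eigenvalues are -5, -1.
t=-5: eigenvector (1, 4).
t=-1: eigenvector (1, 3).
P = [[1, 1], [4, 3]], D = diag(-5, -1), P⁻¹ = [[-3, 1], [4, -1]].
C⁶ = P·diag(15625, 1)·P⁻¹ = [[-46871, 15624], [-187488, 62497]].
The requested entry is -46871.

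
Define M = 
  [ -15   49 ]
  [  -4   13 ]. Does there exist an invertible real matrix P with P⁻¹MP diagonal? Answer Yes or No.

No

Characteristic polynomial: p(s) = s^2 + 2s + 1 = (s + 1)^2.
s = -1 has algebraic multiplicity 2; rank(M + 1I) = 1, so geometric multiplicity = 1.
Geometric multiplicity < algebraic multiplicity, so M is not diagonalizable.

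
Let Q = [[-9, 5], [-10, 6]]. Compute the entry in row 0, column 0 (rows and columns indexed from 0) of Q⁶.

Characteristic polynomial: r^2 + 3r - 4 = (r - 1)(r + 4), so the eigenvalues are -4, 1.
r=-4: eigenvector (1, 1).
r=1: eigenvector (1, 2).
P = [[1, 1], [1, 2]], D = diag(-4, 1), P⁻¹ = [[2, -1], [-1, 1]].
Q⁶ = P·diag(4096, 1)·P⁻¹ = [[8191, -4095], [8190, -4094]].
The requested entry is 8191.

8191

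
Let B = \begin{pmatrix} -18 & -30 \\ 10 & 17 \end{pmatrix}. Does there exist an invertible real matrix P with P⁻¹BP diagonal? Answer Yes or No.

Characteristic polynomial: p(μ) = μ^2 + μ - 6 = (μ - 2)(μ + 3).
All 2 eigenvalues are distinct, so B is diagonalizable.

Yes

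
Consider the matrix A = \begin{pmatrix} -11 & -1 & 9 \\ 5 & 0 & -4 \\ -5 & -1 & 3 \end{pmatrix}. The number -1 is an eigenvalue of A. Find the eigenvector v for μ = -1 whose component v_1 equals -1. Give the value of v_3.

-1

A + 1I = [[-10, -1, 9], [5, 1, -4], [-5, -1, 4]].
Solving (A + 1I)v = 0 gives the eigenspace spanned by (-1, 1, -1).
With v_1 = -1, v = (-1, 1, -1), so v_3 = -1.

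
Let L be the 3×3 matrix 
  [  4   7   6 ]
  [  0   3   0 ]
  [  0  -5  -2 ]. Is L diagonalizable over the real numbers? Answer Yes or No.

Characteristic polynomial: p(r) = r^3 - 5r^2 - 2r + 24 = (r - 4)(r - 3)(r + 2).
All 3 eigenvalues are distinct, so L is diagonalizable.

Yes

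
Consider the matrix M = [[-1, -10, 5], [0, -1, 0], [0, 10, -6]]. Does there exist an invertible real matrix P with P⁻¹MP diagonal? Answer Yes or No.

Yes

Characteristic polynomial: p(t) = t^3 + 8t^2 + 13t + 6 = (t + 1)^2(t + 6).
t = -1 has algebraic multiplicity 2; rank(M + 1I) = 1, so geometric multiplicity = 2.
Every eigenvalue has geometric = algebraic multiplicity, so M is diagonalizable.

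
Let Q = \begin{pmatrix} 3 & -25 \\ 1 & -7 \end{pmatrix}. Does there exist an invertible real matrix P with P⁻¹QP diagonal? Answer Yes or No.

No

Characteristic polynomial: p(λ) = λ^2 + 4λ + 4 = (λ + 2)^2.
λ = -2 has algebraic multiplicity 2; rank(Q + 2I) = 1, so geometric multiplicity = 1.
Geometric multiplicity < algebraic multiplicity, so Q is not diagonalizable.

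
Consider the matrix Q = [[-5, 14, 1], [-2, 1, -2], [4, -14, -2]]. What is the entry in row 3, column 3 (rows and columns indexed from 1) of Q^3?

Characteristic polynomial: μ^3 + 6μ^2 - μ - 6 = (μ - 1)(μ + 1)(μ + 6), so the eigenvalues are -6, -1, 1.
μ=-1: eigenvector (3, 1, -2).
μ=1: eigenvector (2, 1, -2).
μ=-6: eigenvector (-1, 0, 1).
P = [[3, 2, -1], [1, 1, 0], [-2, -2, 1]], D = diag(-1, 1, -6), P⁻¹ = [[1, 0, 1], [-1, 1, -1], [0, 2, 1]].
Q³ = P·diag(-1, 1, -216)·P⁻¹ = [[-5, 434, 211], [-2, 1, -2], [4, -434, -212]].
The requested entry is -212.

-212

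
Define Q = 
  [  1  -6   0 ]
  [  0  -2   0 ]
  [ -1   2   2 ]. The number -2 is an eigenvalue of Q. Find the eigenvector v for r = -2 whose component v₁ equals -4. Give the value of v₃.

Q + 2I = [[3, -6, 0], [0, 0, 0], [-1, 2, 4]].
Solving (Q + 2I)v = 0 gives the eigenspace spanned by (-4, -2, 0).
With v₁ = -4, v = (-4, -2, 0), so v₃ = 0.

0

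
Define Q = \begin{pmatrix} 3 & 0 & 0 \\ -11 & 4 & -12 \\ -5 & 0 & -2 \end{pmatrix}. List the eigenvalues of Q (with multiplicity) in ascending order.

-2, 3, 4

Characteristic polynomial: p(λ) = λ^3 - 5λ^2 - 2λ + 24 = (λ - 4)(λ - 3)(λ + 2).
Roots (with multiplicity): -2, 3, 4.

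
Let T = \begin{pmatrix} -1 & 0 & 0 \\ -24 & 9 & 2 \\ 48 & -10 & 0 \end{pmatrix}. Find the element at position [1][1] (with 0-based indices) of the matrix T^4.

Characteristic polynomial: μ^3 - 8μ^2 + 11μ + 20 = (μ - 5)(μ - 4)(μ + 1), so the eigenvalues are -1, 4, 5.
μ=-1: eigenvector (1, 4, -8).
μ=5: eigenvector (0, 1, -2).
μ=4: eigenvector (0, -2, 5).
P = [[1, 0, 0], [4, 1, -2], [-8, -2, 5]], D = diag(-1, 5, 4), P⁻¹ = [[1, 0, 0], [-4, 5, 2], [0, 2, 1]].
T⁴ = P·diag(1, 625, 256)·P⁻¹ = [[1, 0, 0], [-2496, 2101, 738], [4992, -3690, -1220]].
The requested entry is 2101.

2101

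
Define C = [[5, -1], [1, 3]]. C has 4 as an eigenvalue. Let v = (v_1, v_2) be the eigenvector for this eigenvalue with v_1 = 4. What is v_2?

4

C − 4I = [[1, -1], [1, -1]].
Solving (C − 4I)v = 0 gives the eigenspace spanned by (4, 4).
With v_1 = 4, v = (4, 4), so v_2 = 4.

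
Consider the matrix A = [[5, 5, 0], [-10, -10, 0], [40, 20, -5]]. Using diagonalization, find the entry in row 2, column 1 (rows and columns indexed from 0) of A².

-100

Characteristic polynomial: λ^3 + 10λ^2 + 25λ = λ(λ + 5)^2, so the eigenvalues are -5, -5, 0.
λ=-5: eigenvector (1, -2, 6).
λ=0: eigenvector (1, -1, 4).
λ=-5: eigenvector (0, 0, 1).
P = [[1, 1, 0], [-2, -1, 0], [6, 4, 1]], D = diag(-5, 0, -5), P⁻¹ = [[-1, -1, 0], [2, 1, 0], [-2, 2, 1]].
A² = P·diag(25, 0, 25)·P⁻¹ = [[-25, -25, 0], [50, 50, 0], [-200, -100, 25]].
The requested entry is -100.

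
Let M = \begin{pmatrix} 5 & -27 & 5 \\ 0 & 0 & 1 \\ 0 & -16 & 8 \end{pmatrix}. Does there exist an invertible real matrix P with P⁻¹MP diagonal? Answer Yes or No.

No

Characteristic polynomial: p(λ) = λ^3 - 13λ^2 + 56λ - 80 = (λ - 5)(λ - 4)^2.
λ = 4 has algebraic multiplicity 2; rank(M − 4I) = 2, so geometric multiplicity = 1.
Geometric multiplicity < algebraic multiplicity, so M is not diagonalizable.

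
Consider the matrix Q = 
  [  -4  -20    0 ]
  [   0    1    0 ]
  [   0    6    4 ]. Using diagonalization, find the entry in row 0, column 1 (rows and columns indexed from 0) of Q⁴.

Characteristic polynomial: μ^3 - μ^2 - 16μ + 16 = (μ - 4)(μ - 1)(μ + 4), so the eigenvalues are -4, 1, 4.
μ=-4: eigenvector (1, 0, 0).
μ=4: eigenvector (0, 0, 1).
μ=1: eigenvector (-4, 1, -2).
P = [[1, 0, -4], [0, 0, 1], [0, 1, -2]], D = diag(-4, 4, 1), P⁻¹ = [[1, 4, 0], [0, 2, 1], [0, 1, 0]].
Q⁴ = P·diag(256, 256, 1)·P⁻¹ = [[256, 1020, 0], [0, 1, 0], [0, 510, 256]].
The requested entry is 1020.

1020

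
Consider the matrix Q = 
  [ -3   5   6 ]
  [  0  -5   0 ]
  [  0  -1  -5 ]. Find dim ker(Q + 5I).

1

Q + 5I = [[2, 5, 6], [0, 0, 0], [0, -1, 0]].
This matrix has rank 2, so its null space has dimension 3 − 2 = 1.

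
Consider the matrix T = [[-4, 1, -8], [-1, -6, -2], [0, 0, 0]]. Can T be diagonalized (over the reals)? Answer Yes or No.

No

Characteristic polynomial: p(λ) = λ^3 + 10λ^2 + 25λ = λ(λ + 5)^2.
λ = -5 has algebraic multiplicity 2; rank(T + 5I) = 2, so geometric multiplicity = 1.
Geometric multiplicity < algebraic multiplicity, so T is not diagonalizable.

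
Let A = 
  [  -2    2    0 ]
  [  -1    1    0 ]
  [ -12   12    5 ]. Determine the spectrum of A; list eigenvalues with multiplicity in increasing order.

Characteristic polynomial: p(s) = s^3 - 4s^2 - 5s = s(s - 5)(s + 1).
Roots (with multiplicity): -1, 0, 5.

-1, 0, 5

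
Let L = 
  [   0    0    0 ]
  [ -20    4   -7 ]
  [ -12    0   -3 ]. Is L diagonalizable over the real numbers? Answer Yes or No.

Characteristic polynomial: p(s) = s^3 - s^2 - 12s = s(s - 4)(s + 3).
All 3 eigenvalues are distinct, so L is diagonalizable.

Yes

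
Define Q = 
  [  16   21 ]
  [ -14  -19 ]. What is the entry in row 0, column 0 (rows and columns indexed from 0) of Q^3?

Characteristic polynomial: r^2 + 3r - 10 = (r - 2)(r + 5), so the eigenvalues are -5, 2.
r=-5: eigenvector (1, -1).
r=2: eigenvector (3, -2).
P = [[1, 3], [-1, -2]], D = diag(-5, 2), P⁻¹ = [[-2, -3], [1, 1]].
Q³ = P·diag(-125, 8)·P⁻¹ = [[274, 399], [-266, -391]].
The requested entry is 274.

274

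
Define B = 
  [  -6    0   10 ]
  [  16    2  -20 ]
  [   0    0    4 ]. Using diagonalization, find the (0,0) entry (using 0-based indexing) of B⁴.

1296

Characteristic polynomial: t^3 - 28t + 48 = (t - 4)(t - 2)(t + 6), so the eigenvalues are -6, 2, 4.
t=-6: eigenvector (1, -2, 0).
t=2: eigenvector (0, 1, 0).
t=4: eigenvector (1, -2, 1).
P = [[1, 0, 1], [-2, 1, -2], [0, 0, 1]], D = diag(-6, 2, 4), P⁻¹ = [[1, 0, -1], [2, 1, 0], [0, 0, 1]].
B⁴ = P·diag(1296, 16, 256)·P⁻¹ = [[1296, 0, -1040], [-2560, 16, 2080], [0, 0, 256]].
The requested entry is 1296.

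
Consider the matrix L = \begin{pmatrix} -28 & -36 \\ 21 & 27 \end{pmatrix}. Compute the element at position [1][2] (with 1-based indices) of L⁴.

Characteristic polynomial: r^2 + r = r(r + 1), so the eigenvalues are -1, 0.
r=0: eigenvector (-9, 7).
r=-1: eigenvector (4, -3).
P = [[-9, 4], [7, -3]], D = diag(0, -1), P⁻¹ = [[3, 4], [7, 9]].
L⁴ = P·diag(0, 1)·P⁻¹ = [[28, 36], [-21, -27]].
The requested entry is 36.

36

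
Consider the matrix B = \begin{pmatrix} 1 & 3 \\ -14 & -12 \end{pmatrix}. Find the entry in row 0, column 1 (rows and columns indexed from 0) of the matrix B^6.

Characteristic polynomial: λ^2 + 11λ + 30 = (λ + 5)(λ + 6), so the eigenvalues are -6, -5.
λ=-6: eigenvector (-3, 7).
λ=-5: eigenvector (1, -2).
P = [[-3, 1], [7, -2]], D = diag(-6, -5), P⁻¹ = [[2, 1], [7, 3]].
B⁶ = P·diag(46656, 15625)·P⁻¹ = [[-170561, -93093], [434434, 232842]].
The requested entry is -93093.

-93093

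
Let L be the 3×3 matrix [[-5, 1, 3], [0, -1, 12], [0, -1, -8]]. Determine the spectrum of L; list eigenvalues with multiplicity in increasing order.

-5, -5, -4

Characteristic polynomial: p(λ) = λ^3 + 14λ^2 + 65λ + 100 = (λ + 4)(λ + 5)^2.
Roots (with multiplicity): -5, -5, -4.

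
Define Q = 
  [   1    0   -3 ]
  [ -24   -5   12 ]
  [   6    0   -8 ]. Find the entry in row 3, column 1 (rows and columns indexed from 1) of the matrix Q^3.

Characteristic polynomial: s^3 + 12s^2 + 45s + 50 = (s + 2)(s + 5)^2, so the eigenvalues are -5, -5, -2.
s=-2: eigenvector (1, -4, 1).
s=-5: eigenvector (0, 1, 0).
s=-5: eigenvector (-1, 8, -2).
P = [[1, 0, -1], [-4, 1, 8], [1, 0, -2]], D = diag(-2, -5, -5), P⁻¹ = [[2, 0, -1], [0, 1, 4], [1, 0, -1]].
Q³ = P·diag(-8, -125, -125)·P⁻¹ = [[109, 0, -117], [-936, -125, 468], [234, 0, -242]].
The requested entry is 234.

234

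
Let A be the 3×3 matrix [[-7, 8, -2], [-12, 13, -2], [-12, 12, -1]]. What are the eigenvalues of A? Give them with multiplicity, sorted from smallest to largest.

-1, 1, 5

Characteristic polynomial: p(r) = r^3 - 5r^2 - r + 5 = (r - 5)(r - 1)(r + 1).
Roots (with multiplicity): -1, 1, 5.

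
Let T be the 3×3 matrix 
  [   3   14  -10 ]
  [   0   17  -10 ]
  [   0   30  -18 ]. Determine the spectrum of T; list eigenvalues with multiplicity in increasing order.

-3, 2, 3

Characteristic polynomial: p(λ) = λ^3 - 2λ^2 - 9λ + 18 = (λ - 3)(λ - 2)(λ + 3).
Roots (with multiplicity): -3, 2, 3.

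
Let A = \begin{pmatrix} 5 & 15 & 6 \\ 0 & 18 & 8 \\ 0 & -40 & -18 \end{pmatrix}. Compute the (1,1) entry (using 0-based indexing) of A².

Characteristic polynomial: μ^3 - 5μ^2 - 4μ + 20 = (μ - 5)(μ - 2)(μ + 2), so the eigenvalues are -2, 2, 5.
μ=5: eigenvector (1, 0, 0).
μ=2: eigenvector (-1, 1, -2).
μ=-2: eigenvector (0, -2, 5).
P = [[1, -1, 0], [0, 1, -2], [0, -2, 5]], D = diag(5, 2, -2), P⁻¹ = [[1, 5, 2], [0, 5, 2], [0, 2, 1]].
A² = P·diag(25, 4, 4)·P⁻¹ = [[25, 105, 42], [0, 4, 0], [0, 0, 4]].
The requested entry is 4.

4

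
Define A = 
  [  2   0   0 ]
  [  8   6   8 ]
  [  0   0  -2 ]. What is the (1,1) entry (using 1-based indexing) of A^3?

8

Characteristic polynomial: λ^3 - 6λ^2 - 4λ + 24 = (λ - 6)(λ - 2)(λ + 2), so the eigenvalues are -2, 2, 6.
λ=2: eigenvector (1, -2, 0).
λ=6: eigenvector (0, 1, 0).
λ=-2: eigenvector (0, -1, 1).
P = [[1, 0, 0], [-2, 1, -1], [0, 0, 1]], D = diag(2, 6, -2), P⁻¹ = [[1, 0, 0], [2, 1, 1], [0, 0, 1]].
A³ = P·diag(8, 216, -8)·P⁻¹ = [[8, 0, 0], [416, 216, 224], [0, 0, -8]].
The requested entry is 8.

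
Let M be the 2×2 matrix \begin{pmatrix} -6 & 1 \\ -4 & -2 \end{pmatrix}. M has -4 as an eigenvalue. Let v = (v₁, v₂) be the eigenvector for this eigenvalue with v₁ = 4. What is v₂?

8

M + 4I = [[-2, 1], [-4, 2]].
Solving (M + 4I)v = 0 gives the eigenspace spanned by (4, 8).
With v₁ = 4, v = (4, 8), so v₂ = 8.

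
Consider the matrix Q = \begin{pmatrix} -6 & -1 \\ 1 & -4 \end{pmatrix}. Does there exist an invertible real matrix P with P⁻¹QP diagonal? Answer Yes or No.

Characteristic polynomial: p(r) = r^2 + 10r + 25 = (r + 5)^2.
r = -5 has algebraic multiplicity 2; rank(Q + 5I) = 1, so geometric multiplicity = 1.
Geometric multiplicity < algebraic multiplicity, so Q is not diagonalizable.

No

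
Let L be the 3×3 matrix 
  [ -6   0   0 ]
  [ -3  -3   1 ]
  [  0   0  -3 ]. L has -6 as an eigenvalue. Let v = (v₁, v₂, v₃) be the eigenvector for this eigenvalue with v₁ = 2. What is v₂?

L + 6I = [[0, 0, 0], [-3, 3, 1], [0, 0, 3]].
Solving (L + 6I)v = 0 gives the eigenspace spanned by (2, 2, 0).
With v₁ = 2, v = (2, 2, 0), so v₂ = 2.

2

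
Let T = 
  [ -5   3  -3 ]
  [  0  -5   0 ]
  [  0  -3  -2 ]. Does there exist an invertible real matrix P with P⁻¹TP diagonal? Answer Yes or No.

Yes

Characteristic polynomial: p(s) = s^3 + 12s^2 + 45s + 50 = (s + 2)(s + 5)^2.
s = -5 has algebraic multiplicity 2; rank(T + 5I) = 1, so geometric multiplicity = 2.
Every eigenvalue has geometric = algebraic multiplicity, so T is diagonalizable.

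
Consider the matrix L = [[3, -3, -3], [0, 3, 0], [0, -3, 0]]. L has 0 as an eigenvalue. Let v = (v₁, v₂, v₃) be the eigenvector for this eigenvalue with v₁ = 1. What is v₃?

1

L = [[3, -3, -3], [0, 3, 0], [0, -3, 0]].
Solving (L)v = 0 gives the eigenspace spanned by (1, 0, 1).
With v₁ = 1, v = (1, 0, 1), so v₃ = 1.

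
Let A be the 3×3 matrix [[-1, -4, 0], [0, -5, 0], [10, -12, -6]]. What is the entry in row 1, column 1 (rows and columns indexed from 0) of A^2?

Characteristic polynomial: r^3 + 12r^2 + 41r + 30 = (r + 1)(r + 5)(r + 6), so the eigenvalues are -6, -5, -1.
r=-5: eigenvector (1, 1, -2).
r=-1: eigenvector (1, 0, 2).
r=-6: eigenvector (0, 0, 1).
P = [[1, 1, 0], [1, 0, 0], [-2, 2, 1]], D = diag(-5, -1, -6), P⁻¹ = [[0, 1, 0], [1, -1, 0], [-2, 4, 1]].
A² = P·diag(25, 1, 36)·P⁻¹ = [[1, 24, 0], [0, 25, 0], [-70, 92, 36]].
The requested entry is 25.

25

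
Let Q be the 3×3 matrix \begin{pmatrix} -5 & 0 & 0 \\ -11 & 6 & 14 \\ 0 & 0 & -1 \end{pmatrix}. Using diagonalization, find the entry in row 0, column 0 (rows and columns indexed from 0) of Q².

Characteristic polynomial: t^3 - 31t - 30 = (t - 6)(t + 1)(t + 5), so the eigenvalues are -5, -1, 6.
t=6: eigenvector (0, 1, 0).
t=-5: eigenvector (1, 1, 0).
t=-1: eigenvector (0, -2, 1).
P = [[0, 1, 0], [1, 1, -2], [0, 0, 1]], D = diag(6, -5, -1), P⁻¹ = [[-1, 1, 2], [1, 0, 0], [0, 0, 1]].
Q² = P·diag(36, 25, 1)·P⁻¹ = [[25, 0, 0], [-11, 36, 70], [0, 0, 1]].
The requested entry is 25.

25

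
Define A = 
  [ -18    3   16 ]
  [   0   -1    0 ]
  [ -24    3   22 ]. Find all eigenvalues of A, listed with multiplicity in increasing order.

Characteristic polynomial: p(r) = r^3 - 3r^2 - 16r - 12 = (r - 6)(r + 1)(r + 2).
Roots (with multiplicity): -2, -1, 6.

-2, -1, 6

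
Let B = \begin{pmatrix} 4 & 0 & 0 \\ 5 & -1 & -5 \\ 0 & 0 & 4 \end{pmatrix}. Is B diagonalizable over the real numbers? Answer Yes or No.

Characteristic polynomial: p(μ) = μ^3 - 7μ^2 + 8μ + 16 = (μ - 4)^2(μ + 1).
μ = 4 has algebraic multiplicity 2; rank(B − 4I) = 1, so geometric multiplicity = 2.
Every eigenvalue has geometric = algebraic multiplicity, so B is diagonalizable.

Yes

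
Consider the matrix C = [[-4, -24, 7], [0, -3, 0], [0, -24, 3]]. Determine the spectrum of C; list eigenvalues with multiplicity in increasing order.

-4, -3, 3

Characteristic polynomial: p(t) = t^3 + 4t^2 - 9t - 36 = (t - 3)(t + 3)(t + 4).
Roots (with multiplicity): -4, -3, 3.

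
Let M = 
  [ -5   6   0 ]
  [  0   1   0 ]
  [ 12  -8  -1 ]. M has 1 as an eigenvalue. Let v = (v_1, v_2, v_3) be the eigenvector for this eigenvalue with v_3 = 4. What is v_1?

2

M − 1I = [[-6, 6, 0], [0, 0, 0], [12, -8, -2]].
Solving (M − 1I)v = 0 gives the eigenspace spanned by (2, 2, 4).
With v_3 = 4, v = (2, 2, 4), so v_1 = 2.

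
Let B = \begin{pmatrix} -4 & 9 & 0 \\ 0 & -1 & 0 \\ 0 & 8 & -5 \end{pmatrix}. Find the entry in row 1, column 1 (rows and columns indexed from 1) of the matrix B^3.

Characteristic polynomial: μ^3 + 10μ^2 + 29μ + 20 = (μ + 1)(μ + 4)(μ + 5), so the eigenvalues are -5, -4, -1.
μ=-5: eigenvector (0, 0, 1).
μ=-1: eigenvector (3, 1, 2).
μ=-4: eigenvector (1, 0, 0).
P = [[0, 3, 1], [0, 1, 0], [1, 2, 0]], D = diag(-5, -1, -4), P⁻¹ = [[0, -2, 1], [0, 1, 0], [1, -3, 0]].
B³ = P·diag(-125, -1, -64)·P⁻¹ = [[-64, 189, 0], [0, -1, 0], [0, 248, -125]].
The requested entry is -64.

-64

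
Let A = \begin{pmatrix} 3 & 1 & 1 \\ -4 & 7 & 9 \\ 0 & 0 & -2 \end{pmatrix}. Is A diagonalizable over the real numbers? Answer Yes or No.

No

Characteristic polynomial: p(t) = t^3 - 8t^2 + 5t + 50 = (t - 5)^2(t + 2).
t = 5 has algebraic multiplicity 2; rank(A − 5I) = 2, so geometric multiplicity = 1.
Geometric multiplicity < algebraic multiplicity, so A is not diagonalizable.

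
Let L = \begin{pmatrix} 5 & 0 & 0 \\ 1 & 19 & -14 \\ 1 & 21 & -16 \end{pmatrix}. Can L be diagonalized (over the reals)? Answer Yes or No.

Characteristic polynomial: p(μ) = μ^3 - 8μ^2 + 5μ + 50 = (μ - 5)^2(μ + 2).
μ = 5 has algebraic multiplicity 2; rank(L − 5I) = 2, so geometric multiplicity = 1.
Geometric multiplicity < algebraic multiplicity, so L is not diagonalizable.

No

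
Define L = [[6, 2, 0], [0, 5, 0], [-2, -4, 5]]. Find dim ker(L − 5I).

2

L − 5I = [[1, 2, 0], [0, 0, 0], [-2, -4, 0]].
This matrix has rank 1, so its null space has dimension 3 − 1 = 2.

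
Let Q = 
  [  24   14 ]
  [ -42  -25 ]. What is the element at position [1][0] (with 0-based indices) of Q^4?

Characteristic polynomial: r^2 + r - 12 = (r - 3)(r + 4), so the eigenvalues are -4, 3.
r=-4: eigenvector (1, -2).
r=3: eigenvector (2, -3).
P = [[1, 2], [-2, -3]], D = diag(-4, 3), P⁻¹ = [[-3, -2], [2, 1]].
Q⁴ = P·diag(256, 81)·P⁻¹ = [[-444, -350], [1050, 781]].
The requested entry is 1050.

1050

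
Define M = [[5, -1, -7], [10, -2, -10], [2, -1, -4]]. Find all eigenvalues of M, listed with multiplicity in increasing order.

Characteristic polynomial: p(s) = s^3 + s^2 - 8s - 12 = (s - 3)(s + 2)^2.
Roots (with multiplicity): -2, -2, 3.

-2, -2, 3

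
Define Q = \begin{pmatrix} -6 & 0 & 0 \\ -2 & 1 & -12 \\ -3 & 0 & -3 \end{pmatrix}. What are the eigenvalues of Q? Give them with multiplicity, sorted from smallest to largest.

-6, -3, 1

Characteristic polynomial: p(s) = s^3 + 8s^2 + 9s - 18 = (s - 1)(s + 3)(s + 6).
Roots (with multiplicity): -6, -3, 1.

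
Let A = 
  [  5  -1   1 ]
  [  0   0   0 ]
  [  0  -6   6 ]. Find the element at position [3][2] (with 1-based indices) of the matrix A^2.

Characteristic polynomial: r^3 - 11r^2 + 30r = r(r - 6)(r - 5), so the eigenvalues are 0, 5, 6.
r=0: eigenvector (0, 1, 1).
r=6: eigenvector (-1, 0, -1).
r=5: eigenvector (1, 0, 0).
P = [[0, -1, 1], [1, 0, 0], [1, -1, 0]], D = diag(0, 6, 5), P⁻¹ = [[0, 1, 0], [0, 1, -1], [1, 1, -1]].
A² = P·diag(0, 36, 25)·P⁻¹ = [[25, -11, 11], [0, 0, 0], [0, -36, 36]].
The requested entry is -36.

-36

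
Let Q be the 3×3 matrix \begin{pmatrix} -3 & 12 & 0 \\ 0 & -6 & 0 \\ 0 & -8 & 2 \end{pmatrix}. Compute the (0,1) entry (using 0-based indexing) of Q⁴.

Characteristic polynomial: λ^3 + 7λ^2 - 36 = (λ - 2)(λ + 3)(λ + 6), so the eigenvalues are -6, -3, 2.
λ=2: eigenvector (0, 0, 1).
λ=-6: eigenvector (-4, 1, 1).
λ=-3: eigenvector (1, 0, 0).
P = [[0, -4, 1], [0, 1, 0], [1, 1, 0]], D = diag(2, -6, -3), P⁻¹ = [[0, -1, 1], [0, 1, 0], [1, 4, 0]].
Q⁴ = P·diag(16, 1296, 81)·P⁻¹ = [[81, -4860, 0], [0, 1296, 0], [0, 1280, 16]].
The requested entry is -4860.

-4860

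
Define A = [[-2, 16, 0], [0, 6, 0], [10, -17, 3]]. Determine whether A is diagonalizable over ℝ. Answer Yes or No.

Yes

Characteristic polynomial: p(t) = t^3 - 7t^2 + 36 = (t - 6)(t - 3)(t + 2).
All 3 eigenvalues are distinct, so A is diagonalizable.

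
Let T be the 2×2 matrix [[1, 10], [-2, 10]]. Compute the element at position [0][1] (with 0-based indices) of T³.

910

Characteristic polynomial: r^2 - 11r + 30 = (r - 6)(r - 5), so the eigenvalues are 5, 6.
r=5: eigenvector (5, 2).
r=6: eigenvector (2, 1).
P = [[5, 2], [2, 1]], D = diag(5, 6), P⁻¹ = [[1, -2], [-2, 5]].
T³ = P·diag(125, 216)·P⁻¹ = [[-239, 910], [-182, 580]].
The requested entry is 910.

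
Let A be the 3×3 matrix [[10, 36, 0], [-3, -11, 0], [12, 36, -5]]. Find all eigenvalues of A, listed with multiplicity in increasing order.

Characteristic polynomial: p(s) = s^3 + 6s^2 + 3s - 10 = (s - 1)(s + 2)(s + 5).
Roots (with multiplicity): -5, -2, 1.

-5, -2, 1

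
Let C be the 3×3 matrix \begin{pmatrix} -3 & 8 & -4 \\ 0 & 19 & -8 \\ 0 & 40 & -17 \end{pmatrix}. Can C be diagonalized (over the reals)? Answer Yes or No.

Yes

Characteristic polynomial: p(t) = t^3 + t^2 - 9t - 9 = (t - 3)(t + 1)(t + 3).
All 3 eigenvalues are distinct, so C is diagonalizable.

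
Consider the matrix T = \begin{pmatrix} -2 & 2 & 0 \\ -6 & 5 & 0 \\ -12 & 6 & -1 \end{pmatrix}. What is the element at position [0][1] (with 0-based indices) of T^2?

6

Characteristic polynomial: μ^3 - 2μ^2 - μ + 2 = (μ - 2)(μ - 1)(μ + 1), so the eigenvalues are -1, 1, 2.
μ=2: eigenvector (1, 2, 0).
μ=1: eigenvector (-2, -3, 3).
μ=-1: eigenvector (0, 0, 1).
P = [[1, -2, 0], [2, -3, 0], [0, 3, 1]], D = diag(2, 1, -1), P⁻¹ = [[-3, 2, 0], [-2, 1, 0], [6, -3, 1]].
T² = P·diag(4, 1, 1)·P⁻¹ = [[-8, 6, 0], [-18, 13, 0], [0, 0, 1]].
The requested entry is 6.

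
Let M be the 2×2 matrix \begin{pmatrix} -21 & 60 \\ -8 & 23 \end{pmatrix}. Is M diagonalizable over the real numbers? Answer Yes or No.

Characteristic polynomial: p(s) = s^2 - 2s - 3 = (s - 3)(s + 1).
All 2 eigenvalues are distinct, so M is diagonalizable.

Yes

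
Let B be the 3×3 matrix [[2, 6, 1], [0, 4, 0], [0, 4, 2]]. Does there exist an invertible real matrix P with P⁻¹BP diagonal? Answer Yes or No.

No

Characteristic polynomial: p(s) = s^3 - 8s^2 + 20s - 16 = (s - 4)(s - 2)^2.
s = 2 has algebraic multiplicity 2; rank(B − 2I) = 2, so geometric multiplicity = 1.
Geometric multiplicity < algebraic multiplicity, so B is not diagonalizable.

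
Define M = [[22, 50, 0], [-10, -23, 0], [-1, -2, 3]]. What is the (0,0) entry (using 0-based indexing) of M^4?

Characteristic polynomial: t^3 - 2t^2 - 9t + 18 = (t - 3)(t - 2)(t + 3), so the eigenvalues are -3, 2, 3.
t=2: eigenvector (5, -2, 1).
t=-3: eigenvector (-2, 1, 0).
t=3: eigenvector (0, 0, 1).
P = [[5, -2, 0], [-2, 1, 0], [1, 0, 1]], D = diag(2, -3, 3), P⁻¹ = [[1, 2, 0], [2, 5, 0], [-1, -2, 1]].
M⁴ = P·diag(16, 81, 81)·P⁻¹ = [[-244, -650, 0], [130, 341, 0], [-65, -130, 81]].
The requested entry is -244.

-244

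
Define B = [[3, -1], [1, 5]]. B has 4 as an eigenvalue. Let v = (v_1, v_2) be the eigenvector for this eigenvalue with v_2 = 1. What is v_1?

-1

B − 4I = [[-1, -1], [1, 1]].
Solving (B − 4I)v = 0 gives the eigenspace spanned by (-1, 1).
With v_2 = 1, v = (-1, 1), so v_1 = -1.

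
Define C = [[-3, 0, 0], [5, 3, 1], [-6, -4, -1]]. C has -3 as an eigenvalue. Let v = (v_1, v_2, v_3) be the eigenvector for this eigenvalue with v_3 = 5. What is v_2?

-5

C + 3I = [[0, 0, 0], [5, 6, 1], [-6, -4, 2]].
Solving (C + 3I)v = 0 gives the eigenspace spanned by (5, -5, 5).
With v_3 = 5, v = (5, -5, 5), so v_2 = -5.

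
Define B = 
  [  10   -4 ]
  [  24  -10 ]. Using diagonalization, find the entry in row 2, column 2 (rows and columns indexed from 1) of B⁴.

Characteristic polynomial: s^2 - 4 = (s - 2)(s + 2), so the eigenvalues are -2, 2.
s=-2: eigenvector (1, 3).
s=2: eigenvector (1, 2).
P = [[1, 1], [3, 2]], D = diag(-2, 2), P⁻¹ = [[-2, 1], [3, -1]].
B⁴ = P·diag(16, 16)·P⁻¹ = [[16, 0], [0, 16]].
The requested entry is 16.

16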